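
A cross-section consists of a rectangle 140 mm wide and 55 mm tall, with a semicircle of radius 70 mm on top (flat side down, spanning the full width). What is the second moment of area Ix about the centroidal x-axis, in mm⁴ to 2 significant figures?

Ix ≈ 1.7 × 10⁷ mm⁴

Split into non-overlapping primitives; take the origin at the lower-left of the bounding box.
Rectangular body: 140 × 55, A = 7 700 mm², y = 27.5 mm, Ī = 1 941 042 mm⁴.
Semicircular cap: semicircle r = 70, A = 7 697 mm², y = 84.71 mm, Ī = 2 635 265 mm⁴.
Centroid: ȳ = ΣA·y / ΣA = 56.1 mm.
Transfer each piece to the centroidal x-axis using Ī + A·d² with d = y − 56.1:
  rectangular body: d = -28.6 mm → contributes +8 238 764 mm⁴
  semicircular cap: d = 28.61 mm → contributes +8 935 521 mm⁴
Total I = 17 174 285 mm⁴.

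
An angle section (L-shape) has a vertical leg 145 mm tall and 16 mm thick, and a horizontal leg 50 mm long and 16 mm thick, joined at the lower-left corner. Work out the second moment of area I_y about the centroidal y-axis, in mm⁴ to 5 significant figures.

Decompose the section into non-overlapping parts with the origin at the bottom-left of its bounding rectangle.
Vertical leg: 16 × 145, A = 2 320 mm², x = 8 mm, Ī = 49493.33 mm⁴.
Horizontal leg (remainder): 34 × 16, A = 544 mm², x = 33 mm, Ī = 52405.33 mm⁴.
Centroid: x̄ = ΣA·x / ΣA = 12.7486 mm.
Transfer each piece to the centroidal y-axis using Ī + A·d² with d = x − 12.7486:
  vertical leg: d = -4.748603 mm → contributes +101807.6 mm⁴
  horizontal leg (remainder): d = 20.2514 mm → contributes +275510.1 mm⁴
Total I = 377317.7 mm⁴.

I_y ≈ 3.7732 × 10⁵ mm⁴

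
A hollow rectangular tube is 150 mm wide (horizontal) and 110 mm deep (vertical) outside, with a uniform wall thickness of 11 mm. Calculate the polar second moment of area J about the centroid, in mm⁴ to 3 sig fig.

Split into non-overlapping primitives; take the origin at the lower-left of the bounding box.
Outer rectangle: 150 × 110, A = 16 500 mm², y = 55 mm, Ī = 16 637 500 mm⁴.
Inner void (subtracted): 128 × 88, A = 11 264 mm², y = 55 mm, Ī = 7 269 035 mm⁴.
By symmetry the centroid is at mid-height, ȳ = 55 mm.
All pieces are centred on the centroidal x-axis, so I = ΣĪ (holes subtracted) = 9 368 465 mm⁴.
Repeating about the centroidal y-axis gives I_y = 15 558 385 mm⁴.
Polar second moment: J = I_x + I_y = 24 926 851 mm⁴.

J ≈ 2.49 × 10⁷ mm⁴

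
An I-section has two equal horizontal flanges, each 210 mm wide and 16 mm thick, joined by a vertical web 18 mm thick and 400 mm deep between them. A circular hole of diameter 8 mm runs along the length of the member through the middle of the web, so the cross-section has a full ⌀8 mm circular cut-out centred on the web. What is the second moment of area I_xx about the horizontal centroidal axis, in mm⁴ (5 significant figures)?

Split into non-overlapping primitives; take the origin at the lower-left of the bounding box.
Bottom flange: 210 × 16, A = 3 360 mm², y = 8 mm, Ī = 71 680 mm⁴.
Web: 18 × 400, A = 7 200 mm², y = 216 mm, Ī = 96 000 000 mm⁴.
Top flange: 210 × 16, A = 3 360 mm², y = 424 mm, Ī = 71 680 mm⁴.
Hole (subtracted): ⌀8, A = 50.26548 mm², y = 216 mm, Ī = 201.0619 mm⁴.
By symmetry the centroid is at mid-height, ȳ = 216 mm.
Transfer each piece to the horizontal centroidal axis using Ī + A·d² with d = y − 216:
  bottom flange: d = -208 mm → contributes +145 438 720 mm⁴
  web: d = 0 mm → contributes +96 000 000 mm⁴
  top flange: d = 208 mm → contributes +145 438 720 mm⁴
  hole: d = 0 mm → contributes −201.0619 mm⁴
Total I = 386 877 239 mm⁴.

I_xx ≈ 3.8688 × 10⁸ mm⁴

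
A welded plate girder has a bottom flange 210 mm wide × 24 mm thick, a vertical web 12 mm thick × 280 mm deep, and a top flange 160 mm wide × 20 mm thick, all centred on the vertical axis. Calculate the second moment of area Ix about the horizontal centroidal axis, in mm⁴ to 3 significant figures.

Treat the section as a set of non-overlapping primitives; coordinates are from the bounding-box lower-left.
Bottom plate: 210 × 24, A = 5 040 mm², y = 12 mm, Ī = 241 920 mm⁴.
Web plate: 12 × 280, A = 3 360 mm², y = 164 mm, Ī = 21 952 000 mm⁴.
Top plate: 160 × 20, A = 3 200 mm², y = 314 mm, Ī = 106 667 mm⁴.
Centroid: ȳ = ΣA·y / ΣA = 139.34 mm.
Transfer each piece to the horizontal centroidal axis using Ī + A·d² with d = y − 139.34:
  bottom plate: d = -127.34 mm → contributes +81 965 261 mm⁴
  web plate: d = 24.662 mm → contributes +23 995 611 mm⁴
  top plate: d = 174.66 mm → contributes +97 728 549 mm⁴
Total I = 203 689 422 mm⁴.

Ix ≈ 2.04 × 10⁸ mm⁴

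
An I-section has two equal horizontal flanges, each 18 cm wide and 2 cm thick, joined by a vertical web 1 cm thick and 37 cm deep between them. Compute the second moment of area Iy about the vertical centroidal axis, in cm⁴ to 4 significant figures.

Break the section into simple shapes (no overlaps), measuring from the bottom-left corner of the bounding box.
Bottom flange: 18 × 2, A = 36 cm², x = 9 cm, Ī = 972 cm⁴.
Web: 1 × 37, A = 37 cm², x = 9 cm, Ī = 3.08333 cm⁴.
Top flange: 18 × 2, A = 36 cm², x = 9 cm, Ī = 972 cm⁴.
By symmetry the centroid is at mid-width, x̄ = 9 cm.
All pieces are centred on the vertical centroidal axis, so I = ΣĪ = 1947.08 cm⁴.

Iy ≈ 1947 cm⁴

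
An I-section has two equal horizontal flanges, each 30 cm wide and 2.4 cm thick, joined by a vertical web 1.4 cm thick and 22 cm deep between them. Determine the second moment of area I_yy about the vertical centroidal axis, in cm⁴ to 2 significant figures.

Decompose the section into non-overlapping parts with the origin at the bottom-left of its bounding rectangle.
Bottom flange: 30 × 2.4, A = 72 cm², x = 15 cm, Ī = 5 400 cm⁴.
Web: 1.4 × 22, A = 30.8 cm², x = 15 cm, Ī = 5.031 cm⁴.
Top flange: 30 × 2.4, A = 72 cm², x = 15 cm, Ī = 5 400 cm⁴.
By symmetry the centroid is at mid-width, x̄ = 15 cm.
All pieces are centred on the vertical centroidal axis, so I = ΣĪ = 10 805 cm⁴.

I_yy ≈ 1.1 × 10⁴ cm⁴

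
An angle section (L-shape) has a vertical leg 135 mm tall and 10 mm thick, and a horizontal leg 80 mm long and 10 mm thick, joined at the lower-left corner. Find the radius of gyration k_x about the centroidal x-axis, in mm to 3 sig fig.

k_x ≈ 43.4 mm

Treat the section as a set of non-overlapping primitives; coordinates are from the bounding-box lower-left.
Vertical leg: 10 × 135, A = 1 350 mm², y = 67.5 mm, Ī = 2 050 313 mm⁴.
Horizontal leg (remainder): 70 × 10, A = 700 mm², y = 5 mm, Ī = 5833.3 mm⁴.
Centroid: ȳ = ΣA·y / ΣA = 46.159 mm.
Transfer each piece to the centroidal x-axis using Ī + A·d² with d = y − 46.159:
  vertical leg: d = 21.341 mm → contributes +2 665 181 mm⁴
  horizontal leg (remainder): d = -41.159 mm → contributes +1 191 651 mm⁴
Total I = 3 856 832 mm⁴.
Radius of gyration: k = √(I/A) = √(3 856 832 / 2 050) = 43.375 mm.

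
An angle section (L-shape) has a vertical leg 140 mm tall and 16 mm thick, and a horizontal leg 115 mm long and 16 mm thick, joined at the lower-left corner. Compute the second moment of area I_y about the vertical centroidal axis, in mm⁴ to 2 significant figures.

Treat the section as a set of non-overlapping primitives; coordinates are from the bounding-box lower-left.
Vertical leg: 16 × 140, A = 2 240 mm², x = 8 mm, Ī = 47 787 mm⁴.
Horizontal leg (remainder): 99 × 16, A = 1 584 mm², x = 65.5 mm, Ī = 1 293 732 mm⁴.
Centroid: x̄ = ΣA·x / ΣA = 31.82 mm.
Transfer each piece to the vertical centroidal axis using Ī + A·d² with d = x − 31.82:
  vertical leg: d = -23.82 mm → contributes +1 318 531 mm⁴
  horizontal leg (remainder): d = 33.68 mm → contributes +3 090 745 mm⁴
Total I = 4 409 276 mm⁴.

I_y ≈ 4.4 × 10⁶ mm⁴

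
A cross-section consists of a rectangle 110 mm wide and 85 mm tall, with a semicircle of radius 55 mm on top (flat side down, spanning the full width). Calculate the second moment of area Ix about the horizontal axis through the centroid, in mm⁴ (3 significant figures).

Treat the section as a set of non-overlapping primitives; coordinates are from the bounding-box lower-left.
Rectangular body: 110 × 85, A = 9 350 mm², y = 42.5 mm, Ī = 5 629 479 mm⁴.
Semicircular cap: semicircle r = 55, A = 4751.7 mm², y = 108.34 mm, Ī = 1 004 345 mm⁴.
Centroid: ȳ = ΣA·y / ΣA = 64.686 mm.
Transfer each piece to the horizontal axis through the centroid using Ī + A·d² with d = y − 64.686:
  rectangular body: d = -22.186 mm → contributes +10 231 804 mm⁴
  semicircular cap: d = 43.657 mm → contributes +10 060 496 mm⁴
Total I = 20 292 300 mm⁴.

Ix ≈ 2.03 × 10⁷ mm⁴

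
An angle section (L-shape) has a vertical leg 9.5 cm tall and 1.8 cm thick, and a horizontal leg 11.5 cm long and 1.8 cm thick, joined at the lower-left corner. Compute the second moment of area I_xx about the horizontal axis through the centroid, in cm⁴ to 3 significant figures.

Split into non-overlapping primitives; take the origin at the lower-left of the bounding box.
Vertical leg: 1.8 × 9.5, A = 17.1 cm², y = 4.75 cm, Ī = 128.61 cm⁴.
Horizontal leg (remainder): 9.7 × 1.8, A = 17.46 cm², y = 0.9 cm, Ī = 4.7142 cm⁴.
Centroid: ȳ = ΣA·y / ΣA = 2.8049 cm.
Transfer each piece to the horizontal axis through the centroid using Ī + A·d² with d = y − 2.8049:
  vertical leg: d = 1.9451 cm → contributes +193.3 cm⁴
  horizontal leg (remainder): d = -1.9049 cm → contributes +68.074 cm⁴
Total I = 261.37 cm⁴.

I_xx ≈ 261 cm⁴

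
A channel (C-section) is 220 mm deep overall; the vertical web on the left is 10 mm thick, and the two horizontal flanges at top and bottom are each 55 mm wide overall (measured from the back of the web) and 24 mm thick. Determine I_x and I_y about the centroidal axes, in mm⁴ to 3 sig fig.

I_x ≈ 2.97 × 10⁷ mm⁴, I_y ≈ 1.21 × 10⁶ mm⁴

Break the section into simple shapes (no overlaps), measuring from the bottom-left corner of the bounding box.
Web: 10 × 220, A = 2 200 mm², y = 110 mm, Ī = 8 873 333 mm⁴.
Top flange (beyond web): 45 × 24, A = 1 080 mm², y = 208 mm, Ī = 51 840 mm⁴.
Bottom flange (beyond web): 45 × 24, A = 1 080 mm², y = 12 mm, Ī = 51 840 mm⁴.
By symmetry the centroid is at mid-height, ȳ = 110 mm.
Transfer each piece to the centroidal x-axis using Ī + A·d² with d = y − 110:
  web: d = 0 mm → contributes +8 873 333 mm⁴
  top flange (beyond web): d = 98 mm → contributes +10 424 160 mm⁴
  bottom flange (beyond web): d = -98 mm → contributes +10 424 160 mm⁴
Total I = 29 721 653 mm⁴.
For the y-axis: x̄ = 18.624 mm.
Repeating about the centroidal y-axis gives I_y = 1 207 076 mm⁴.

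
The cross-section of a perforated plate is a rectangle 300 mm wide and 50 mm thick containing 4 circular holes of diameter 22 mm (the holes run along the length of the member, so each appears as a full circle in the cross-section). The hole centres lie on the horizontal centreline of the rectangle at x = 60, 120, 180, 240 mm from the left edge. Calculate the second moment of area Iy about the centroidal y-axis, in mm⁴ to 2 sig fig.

Decompose the section into non-overlapping parts with the origin at the bottom-left of its bounding rectangle.
Plate: 300 × 50, A = 15 000 mm², x = 150 mm, Ī = 112 500 000 mm⁴.
Hole 1 (subtracted): ⌀22, A = 380.1 mm², x = 60 mm, Ī = 11 499 mm⁴.
Hole 2 (subtracted): ⌀22, A = 380.1 mm², x = 120 mm, Ī = 11 499 mm⁴.
Hole 3 (subtracted): ⌀22, A = 380.1 mm², x = 180 mm, Ī = 11 499 mm⁴.
Hole 4 (subtracted): ⌀22, A = 380.1 mm², x = 240 mm, Ī = 11 499 mm⁴.
By symmetry the centroid is at mid-width, x̄ = 150 mm.
Transfer each piece to the centroidal y-axis using Ī + A·d² with d = x − 150:
  plate: d = 0 mm → contributes +112 500 000 mm⁴
  hole 1: d = -90 mm → contributes −3 090 574 mm⁴
  hole 2: d = -30 mm → contributes −353 618 mm⁴
  hole 3: d = 30 mm → contributes −353 618 mm⁴
  hole 4: d = 90 mm → contributes −3 090 574 mm⁴
Total I = 105 611 615 mm⁴.

Iy ≈ 1.1 × 10⁸ mm⁴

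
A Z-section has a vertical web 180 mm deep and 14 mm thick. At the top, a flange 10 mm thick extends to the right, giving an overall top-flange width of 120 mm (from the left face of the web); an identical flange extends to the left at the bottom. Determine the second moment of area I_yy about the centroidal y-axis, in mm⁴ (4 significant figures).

I_yy ≈ 9.658 × 10⁶ mm⁴

Split into non-overlapping primitives; take the origin at the lower-left of the bounding box.
Web: 14 × 180, A = 2 520 mm², x = 113 mm, Ī = 41 160 mm⁴.
Top flange (beyond web): 106 × 10, A = 1 060 mm², x = 173 mm, Ī = 992 513 mm⁴.
Bottom flange (beyond web): 106 × 10, A = 1 060 mm², x = 53 mm, Ī = 992 513 mm⁴.
Centroid: x̄ = ΣA·x / ΣA = 113 mm.
Transfer each piece to the centroidal y-axis using Ī + A·d² with d = x − 113:
  web: d = 0 mm → contributes +41 160 mm⁴
  top flange (beyond web): d = 60 mm → contributes +4 808 513 mm⁴
  bottom flange (beyond web): d = -60 mm → contributes +4 808 513 mm⁴
Total I = 9 658 187 mm⁴.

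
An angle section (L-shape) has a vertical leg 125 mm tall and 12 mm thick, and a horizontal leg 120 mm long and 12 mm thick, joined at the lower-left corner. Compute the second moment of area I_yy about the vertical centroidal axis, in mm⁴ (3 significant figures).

I_yy ≈ 3.78 × 10⁶ mm⁴

Decompose the section into non-overlapping parts with the origin at the bottom-left of its bounding rectangle.
Vertical leg: 12 × 125, A = 1 500 mm², x = 6 mm, Ī = 18 000 mm⁴.
Horizontal leg (remainder): 108 × 12, A = 1 296 mm², x = 66 mm, Ī = 1 259 712 mm⁴.
Centroid: x̄ = ΣA·x / ΣA = 33.811 mm.
Transfer each piece to the vertical centroidal axis using Ī + A·d² with d = x − 33.811:
  vertical leg: d = -27.811 mm → contributes +1 178 191 mm⁴
  horizontal leg (remainder): d = 32.189 mm → contributes +2 602 525 mm⁴
Total I = 3 780 716 mm⁴.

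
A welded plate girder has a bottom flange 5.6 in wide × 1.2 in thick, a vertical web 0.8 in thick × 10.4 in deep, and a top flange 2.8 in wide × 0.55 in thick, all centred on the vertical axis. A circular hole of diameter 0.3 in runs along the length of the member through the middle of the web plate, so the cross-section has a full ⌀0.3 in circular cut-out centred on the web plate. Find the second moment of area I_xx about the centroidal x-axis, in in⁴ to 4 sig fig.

Decompose the section into non-overlapping parts with the origin at the bottom-left of its bounding rectangle.
Bottom plate: 5.6 × 1.2, A = 6.72 in², y = 0.6 in, Ī = 0.8064 in⁴.
Web plate: 0.8 × 10.4, A = 8.32 in², y = 6.4 in, Ī = 74.9909 in⁴.
Top plate: 2.8 × 0.55, A = 1.54 in², y = 11.875 in, Ī = 0.0388208 in⁴.
Hole (subtracted): ⌀0.3, A = 0.0706858 in², y = 6.4 in, Ī = 0.000397608 in⁴.
Centroid: ȳ = ΣA·y / ΣA = 4.54986 in.
Transfer each piece to the centroidal x-axis using Ī + A·d² with d = y − 4.54986:
  bottom plate: d = -3.94986 in → contributes +105.648 in⁴
  web plate: d = 1.85014 in → contributes +103.47 in⁴
  top plate: d = 7.32514 in → contributes +82.6716 in⁴
  hole: d = 1.85014 in → contributes −0.242356 in⁴
Total I = 291.547 in⁴.

I_xx ≈ 291.5 in⁴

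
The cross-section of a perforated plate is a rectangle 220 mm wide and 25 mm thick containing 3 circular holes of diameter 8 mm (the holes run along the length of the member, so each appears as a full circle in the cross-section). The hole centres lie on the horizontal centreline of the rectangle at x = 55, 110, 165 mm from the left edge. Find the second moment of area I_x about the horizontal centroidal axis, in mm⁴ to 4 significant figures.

Decompose the section into non-overlapping parts with the origin at the bottom-left of its bounding rectangle.
Plate: 220 × 25, A = 5 500 mm², y = 12.5 mm, Ī = 286 458 mm⁴.
Hole 1 (subtracted): ⌀8, A = 50.2655 mm², y = 12.5 mm, Ī = 201.062 mm⁴.
Hole 2 (subtracted): ⌀8, A = 50.2655 mm², y = 12.5 mm, Ī = 201.062 mm⁴.
Hole 3 (subtracted): ⌀8, A = 50.2655 mm², y = 12.5 mm, Ī = 201.062 mm⁴.
By symmetry the centroid is at mid-height, ȳ = 12.5 mm.
All pieces are centred on the horizontal centroidal axis, so I = ΣĪ (holes subtracted) = 285 855 mm⁴.

I_x ≈ 2.859 × 10⁵ mm⁴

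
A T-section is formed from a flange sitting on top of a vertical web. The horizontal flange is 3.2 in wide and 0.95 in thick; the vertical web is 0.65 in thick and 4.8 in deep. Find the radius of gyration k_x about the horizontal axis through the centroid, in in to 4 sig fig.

Decompose the section into non-overlapping parts with the origin at the bottom-left of its bounding rectangle.
Flange: 3.2 × 0.95, A = 3.04 in², y = 5.275 in, Ī = 0.228633 in⁴.
Web: 0.65 × 4.8, A = 3.12 in², y = 2.4 in, Ī = 5.9904 in⁴.
Centroid: ȳ = ΣA·y / ΣA = 3.81883 in.
Transfer each piece to the horizontal axis through the centroid using Ī + A·d² with d = y − 3.81883:
  flange: d = 1.45617 in → contributes +6.67473 in⁴
  web: d = -1.41883 in → contributes +12.2712 in⁴
Total I = 18.9459 in⁴.
Radius of gyration: k = √(I/A) = √(18.9459 / 6.16) = 1.75375 in.

k_x ≈ 1.754 in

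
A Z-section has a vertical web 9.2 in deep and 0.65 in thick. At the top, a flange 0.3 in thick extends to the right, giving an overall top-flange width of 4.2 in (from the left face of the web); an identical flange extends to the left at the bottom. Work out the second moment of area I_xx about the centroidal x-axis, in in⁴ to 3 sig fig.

I_xx ≈ 84.4 in⁴

Treat the section as a set of non-overlapping primitives; coordinates are from the bounding-box lower-left.
Web: 0.65 × 9.2, A = 5.98 in², y = 4.6 in, Ī = 42.179 in⁴.
Top flange (beyond web): 3.55 × 0.3, A = 1.065 in², y = 9.05 in, Ī = 0.0079875 in⁴.
Bottom flange (beyond web): 3.55 × 0.3, A = 1.065 in², y = 0.15 in, Ī = 0.0079875 in⁴.
Centroid: ȳ = ΣA·y / ΣA = 4.6 in.
Transfer each piece to the centroidal x-axis using Ī + A·d² with d = y − 4.6:
  web: d = 0 in → contributes +42.179 in⁴
  top flange (beyond web): d = 4.45 in → contributes +21.098 in⁴
  bottom flange (beyond web): d = -4.45 in → contributes +21.098 in⁴
Total I = 84.374 in⁴.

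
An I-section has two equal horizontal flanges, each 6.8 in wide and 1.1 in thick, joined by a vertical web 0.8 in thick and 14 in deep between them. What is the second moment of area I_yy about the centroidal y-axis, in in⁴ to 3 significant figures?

I_yy ≈ 58.2 in⁴

Break the section into simple shapes (no overlaps), measuring from the bottom-left corner of the bounding box.
Bottom flange: 6.8 × 1.1, A = 7.48 in², x = 3.4 in, Ī = 28.823 in⁴.
Web: 0.8 × 14, A = 11.2 in², x = 3.4 in, Ī = 0.59733 in⁴.
Top flange: 6.8 × 1.1, A = 7.48 in², x = 3.4 in, Ī = 28.823 in⁴.
By symmetry the centroid is at mid-width, x̄ = 3.4 in.
All pieces are centred on the centroidal y-axis, so I = ΣĪ = 58.243 in⁴.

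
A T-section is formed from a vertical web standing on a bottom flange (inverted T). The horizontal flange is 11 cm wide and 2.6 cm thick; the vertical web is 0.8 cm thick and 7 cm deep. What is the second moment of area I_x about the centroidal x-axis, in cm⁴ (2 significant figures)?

I_x ≈ 150 cm⁴

Treat the section as a set of non-overlapping primitives; coordinates are from the bounding-box lower-left.
Flange: 11 × 2.6, A = 28.6 cm², y = 1.3 cm, Ī = 16.11 cm⁴.
Web: 0.8 × 7, A = 5.6 cm², y = 6.1 cm, Ī = 22.87 cm⁴.
Centroid: ȳ = ΣA·y / ΣA = 2.086 cm.
Transfer each piece to the centroidal x-axis using Ī + A·d² with d = y − 2.086:
  flange: d = -0.786 cm → contributes +33.78 cm⁴
  web: d = 4.014 cm → contributes +113.1 cm⁴
Total I = 146.9 cm⁴.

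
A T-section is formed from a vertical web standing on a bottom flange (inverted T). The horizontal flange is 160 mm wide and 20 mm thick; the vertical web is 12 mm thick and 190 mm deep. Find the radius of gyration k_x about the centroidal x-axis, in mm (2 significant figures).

Treat the section as a set of non-overlapping primitives; coordinates are from the bounding-box lower-left.
Flange: 160 × 20, A = 3 200 mm², y = 10 mm, Ī = 106 667 mm⁴.
Web: 12 × 190, A = 2 280 mm², y = 115 mm, Ī = 6 859 000 mm⁴.
Centroid: ȳ = ΣA·y / ΣA = 53.69 mm.
Transfer each piece to the centroidal x-axis using Ī + A·d² with d = y − 53.69:
  flange: d = -43.69 mm → contributes +6 213 797 mm⁴
  web: d = 61.31 mm → contributes +15 430 410 mm⁴
Total I = 21 644 207 mm⁴.
Radius of gyration: k = √(I/A) = √(21 644 207 / 5 480) = 62.85 mm.

k_x ≈ 63 mm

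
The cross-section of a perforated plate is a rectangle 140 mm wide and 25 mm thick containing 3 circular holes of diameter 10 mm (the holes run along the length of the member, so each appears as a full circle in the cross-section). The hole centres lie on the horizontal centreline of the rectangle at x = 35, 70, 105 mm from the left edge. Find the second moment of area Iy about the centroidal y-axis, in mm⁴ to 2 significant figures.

Split into non-overlapping primitives; take the origin at the lower-left of the bounding box.
Plate: 140 × 25, A = 3 500 mm², x = 70 mm, Ī = 5 716 667 mm⁴.
Hole 1 (subtracted): ⌀10, A = 78.54 mm², x = 35 mm, Ī = 490.9 mm⁴.
Hole 2 (subtracted): ⌀10, A = 78.54 mm², x = 70 mm, Ī = 490.9 mm⁴.
Hole 3 (subtracted): ⌀10, A = 78.54 mm², x = 105 mm, Ī = 490.9 mm⁴.
By symmetry the centroid is at mid-width, x̄ = 70 mm.
Transfer each piece to the centroidal y-axis using Ī + A·d² with d = x − 70:
  plate: d = 0 mm → contributes +5 716 667 mm⁴
  hole 1: d = -35 mm → contributes −96 702 mm⁴
  hole 2: d = 0 mm → contributes −490.9 mm⁴
  hole 3: d = 35 mm → contributes −96 702 mm⁴
Total I = 5 522 771 mm⁴.

Iy ≈ 5.5 × 10⁶ mm⁴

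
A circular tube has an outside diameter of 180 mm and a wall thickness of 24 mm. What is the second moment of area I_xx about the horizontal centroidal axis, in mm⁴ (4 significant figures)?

Break the section into simple shapes (no overlaps), measuring from the bottom-left corner of the bounding box.
Outer circle: ⌀180, A = 25446.9 mm², y = 90 mm, Ī = 51 529 974 mm⁴.
Bore (subtracted): ⌀132, A = 13684.8 mm², y = 90 mm, Ī = 14 902 723 mm⁴.
By symmetry the centroid is at mid-height, ȳ = 90 mm.
All pieces are centred on the horizontal centroidal axis, so I = ΣĪ (holes subtracted) = 36 627 251 mm⁴.

I_xx ≈ 3.663 × 10⁷ mm⁴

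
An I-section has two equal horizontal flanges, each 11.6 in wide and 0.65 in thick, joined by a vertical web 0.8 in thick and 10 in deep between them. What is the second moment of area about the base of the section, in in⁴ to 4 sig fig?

I_base ≈ 1232 in⁴

Decompose the section into non-overlapping parts with the origin at the bottom-left of its bounding rectangle.
Bottom flange: 11.6 × 0.65, A = 7.54 in², y = 0.325 in, Ī = 0.265471 in⁴.
Web: 0.8 × 10, A = 8 in², y = 5.65 in, Ī = 66.6667 in⁴.
Top flange: 11.6 × 0.65, A = 7.54 in², y = 10.975 in, Ī = 0.265471 in⁴.
Transfer each piece to a horizontal axis along the bottom face using Ī + A·d² with d = y − 0:
  bottom flange: d = 0.325 in → contributes +1.06188 in⁴
  web: d = 5.65 in → contributes +322.047 in⁴
  top flange: d = 10.975 in → contributes +908.463 in⁴
Total I = 1231.57 in⁴.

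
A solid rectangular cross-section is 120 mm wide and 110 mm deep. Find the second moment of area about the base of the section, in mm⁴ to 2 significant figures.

I_base ≈ 5.3 × 10⁷ mm⁴

The section: 120 × 110, A = 13 200 mm², y = 55 mm, Ī = 13 310 000 mm⁴.
Transfer it to a horizontal axis along the bottom face using Ī + A·d² with d = y − 0:
  the section: d = 55 mm → contributes +53 240 000 mm⁴
Total I = 53 240 000 mm⁴.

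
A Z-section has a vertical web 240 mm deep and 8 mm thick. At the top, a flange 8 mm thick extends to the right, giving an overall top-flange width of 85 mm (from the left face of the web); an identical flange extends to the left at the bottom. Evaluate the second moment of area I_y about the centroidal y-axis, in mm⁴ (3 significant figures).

Treat the section as a set of non-overlapping primitives; coordinates are from the bounding-box lower-left.
Web: 8 × 240, A = 1 920 mm², x = 81 mm, Ī = 10 240 mm⁴.
Top flange (beyond web): 77 × 8, A = 616 mm², x = 123.5 mm, Ī = 304 355 mm⁴.
Bottom flange (beyond web): 77 × 8, A = 616 mm², x = 38.5 mm, Ī = 304 355 mm⁴.
Centroid: x̄ = ΣA·x / ΣA = 81 mm.
Transfer each piece to the centroidal y-axis using Ī + A·d² with d = x − 81:
  web: d = 0 mm → contributes +10 240 mm⁴
  top flange (beyond web): d = 42.5 mm → contributes +1 417 005 mm⁴
  bottom flange (beyond web): d = -42.5 mm → contributes +1 417 005 mm⁴
Total I = 2 844 251 mm⁴.

I_y ≈ 2.84 × 10⁶ mm⁴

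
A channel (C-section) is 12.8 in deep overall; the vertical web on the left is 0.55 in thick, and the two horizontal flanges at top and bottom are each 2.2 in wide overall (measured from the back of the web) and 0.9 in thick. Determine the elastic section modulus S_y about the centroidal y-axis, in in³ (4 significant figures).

Split into non-overlapping primitives; take the origin at the lower-left of the bounding box.
Web: 0.55 × 12.8, A = 7.04 in², x = 0.275 in, Ī = 0.177467 in⁴.
Top flange (beyond web): 1.65 × 0.9, A = 1.485 in², x = 1.375 in, Ī = 0.336909 in⁴.
Bottom flange (beyond web): 1.65 × 0.9, A = 1.485 in², x = 1.375 in, Ī = 0.336909 in⁴.
Centroid: x̄ = ΣA·x / ΣA = 0.601374 in.
Transfer each piece to the centroidal y-axis using Ī + A·d² with d = x − 0.601374:
  web: d = -0.326374 in → contributes +0.927366 in⁴
  top flange (beyond web): d = 0.773626 in → contributes +1.22568 in⁴
  bottom flange (beyond web): d = 0.773626 in → contributes +1.22568 in⁴
Total I = 3.37872 in⁴.
Extreme fibre distance c = 1.59863 in; S = I/c = 2.11352 in³.

S_y ≈ 2.114 in³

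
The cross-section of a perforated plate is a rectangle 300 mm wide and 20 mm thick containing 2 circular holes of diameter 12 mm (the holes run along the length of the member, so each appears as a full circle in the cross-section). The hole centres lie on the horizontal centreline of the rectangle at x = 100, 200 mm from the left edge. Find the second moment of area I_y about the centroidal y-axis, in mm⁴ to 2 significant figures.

I_y ≈ 4.4 × 10⁷ mm⁴

Split into non-overlapping primitives; take the origin at the lower-left of the bounding box.
Plate: 300 × 20, A = 6 000 mm², x = 150 mm, Ī = 45 000 000 mm⁴.
Hole 1 (subtracted): ⌀12, A = 113.1 mm², x = 100 mm, Ī = 1 018 mm⁴.
Hole 2 (subtracted): ⌀12, A = 113.1 mm², x = 200 mm, Ī = 1 018 mm⁴.
By symmetry the centroid is at mid-width, x̄ = 150 mm.
Transfer each piece to the centroidal y-axis using Ī + A·d² with d = x − 150:
  plate: d = 0 mm → contributes +45 000 000 mm⁴
  hole 1: d = -50 mm → contributes −283 761 mm⁴
  hole 2: d = 50 mm → contributes −283 761 mm⁴
Total I = 44 432 478 mm⁴.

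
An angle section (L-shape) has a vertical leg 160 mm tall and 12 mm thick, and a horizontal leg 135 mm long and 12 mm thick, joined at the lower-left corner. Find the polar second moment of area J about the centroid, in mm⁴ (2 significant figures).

J ≈ 1.4 × 10⁷ mm⁴

Treat the section as a set of non-overlapping primitives; coordinates are from the bounding-box lower-left.
Vertical leg: 12 × 160, A = 1 920 mm², y = 80 mm, Ī = 4 096 000 mm⁴.
Horizontal leg (remainder): 123 × 12, A = 1 476 mm², y = 6 mm, Ī = 17 712 mm⁴.
Centroid: ȳ = ΣA·y / ΣA = 47.84 mm.
Transfer each piece to the centroidal x-axis using Ī + A·d² with d = y − 47.84:
  vertical leg: d = 32.16 mm → contributes +6 082 104 mm⁴
  horizontal leg (remainder): d = -41.84 mm → contributes +2 601 262 mm⁴
Total I = 8 683 366 mm⁴.
For the y-axis: x̄ = 35.34 mm.
Repeating about the centroidal y-axis gives I_y = 5 686 041 mm⁴.
Polar second moment: J = I_x + I_y = 14 369 408 mm⁴.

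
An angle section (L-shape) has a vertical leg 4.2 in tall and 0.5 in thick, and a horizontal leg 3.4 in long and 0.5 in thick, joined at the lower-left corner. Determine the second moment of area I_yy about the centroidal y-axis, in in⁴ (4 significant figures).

Split into non-overlapping primitives; take the origin at the lower-left of the bounding box.
Vertical leg: 0.5 × 4.2, A = 2.1 in², x = 0.25 in, Ī = 0.04375 in⁴.
Horizontal leg (remainder): 2.9 × 0.5, A = 1.45 in², x = 1.95 in, Ī = 1.01621 in⁴.
Centroid: x̄ = ΣA·x / ΣA = 0.944366 in.
Transfer each piece to the centroidal y-axis using Ī + A·d² with d = x − 0.944366:
  vertical leg: d = -0.694366 in → contributes +1.05625 in⁴
  horizontal leg (remainder): d = 1.00563 in → contributes +2.48259 in⁴
Total I = 3.53885 in⁴.

I_yy ≈ 3.539 in⁴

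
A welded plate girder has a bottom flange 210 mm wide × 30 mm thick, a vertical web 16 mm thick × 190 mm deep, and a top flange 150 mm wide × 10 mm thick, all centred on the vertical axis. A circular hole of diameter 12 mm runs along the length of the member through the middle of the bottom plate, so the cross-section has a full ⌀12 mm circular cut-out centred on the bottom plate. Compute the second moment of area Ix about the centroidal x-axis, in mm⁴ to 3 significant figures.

Split into non-overlapping primitives; take the origin at the lower-left of the bounding box.
Bottom plate: 210 × 30, A = 6 300 mm², y = 15 mm, Ī = 472 500 mm⁴.
Web plate: 16 × 190, A = 3 040 mm², y = 125 mm, Ī = 9 145 333 mm⁴.
Top plate: 150 × 10, A = 1 500 mm², y = 225 mm, Ī = 12 500 mm⁴.
Hole (subtracted): ⌀12, A = 113.1 mm², y = 15 mm, Ī = 1017.9 mm⁴.
Centroid: ȳ = ΣA·y / ΣA = 75.539 mm.
Transfer each piece to the centroidal x-axis using Ī + A·d² with d = y − 75.539:
  bottom plate: d = -60.539 mm → contributes +23 562 102 mm⁴
  web plate: d = 49.461 mm → contributes +16 582 247 mm⁴
  top plate: d = 149.46 mm → contributes +33 520 217 mm⁴
  hole: d = -60.539 mm → contributes −415 521 mm⁴
Total I = 73 249 044 mm⁴.

Ix ≈ 7.32 × 10⁷ mm⁴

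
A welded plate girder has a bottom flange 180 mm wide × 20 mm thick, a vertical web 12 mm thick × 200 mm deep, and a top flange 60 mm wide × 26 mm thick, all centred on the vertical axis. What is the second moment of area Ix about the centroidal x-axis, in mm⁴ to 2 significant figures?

Ix ≈ 6.5 × 10⁷ mm⁴

Break the section into simple shapes (no overlaps), measuring from the bottom-left corner of the bounding box.
Bottom plate: 180 × 20, A = 3 600 mm², y = 10 mm, Ī = 120 000 mm⁴.
Web plate: 12 × 200, A = 2 400 mm², y = 120 mm, Ī = 8 000 000 mm⁴.
Top plate: 60 × 26, A = 1 560 mm², y = 233 mm, Ī = 87 880 mm⁴.
Centroid: ȳ = ΣA·y / ΣA = 90.94 mm.
Transfer each piece to the centroidal x-axis using Ī + A·d² with d = y − 90.94:
  bottom plate: d = -80.94 mm → contributes +23 702 586 mm⁴
  web plate: d = 29.06 mm → contributes +10 027 248 mm⁴
  top plate: d = 142.1 mm → contributes +31 571 856 mm⁴
Total I = 65 301 690 mm⁴.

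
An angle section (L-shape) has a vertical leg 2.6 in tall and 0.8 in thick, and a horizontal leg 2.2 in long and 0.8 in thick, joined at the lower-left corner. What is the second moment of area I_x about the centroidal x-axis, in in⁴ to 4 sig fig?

I_x ≈ 1.821 in⁴

Decompose the section into non-overlapping parts with the origin at the bottom-left of its bounding rectangle.
Vertical leg: 0.8 × 2.6, A = 2.08 in², y = 1.3 in, Ī = 1.17173 in⁴.
Horizontal leg (remainder): 1.4 × 0.8, A = 1.12 in², y = 0.4 in, Ī = 0.0597333 in⁴.
Centroid: ȳ = ΣA·y / ΣA = 0.985 in.
Transfer each piece to the centroidal x-axis using Ī + A·d² with d = y − 0.985:
  vertical leg: d = 0.315 in → contributes +1.37812 in⁴
  horizontal leg (remainder): d = -0.585 in → contributes +0.443025 in⁴
Total I = 1.82115 in⁴.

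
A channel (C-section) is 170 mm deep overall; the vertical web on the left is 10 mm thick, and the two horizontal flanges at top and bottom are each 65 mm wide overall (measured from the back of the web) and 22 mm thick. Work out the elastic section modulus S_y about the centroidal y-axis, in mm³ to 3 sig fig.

S_y ≈ 4.10 × 10⁴ mm³

Treat the section as a set of non-overlapping primitives; coordinates are from the bounding-box lower-left.
Web: 10 × 170, A = 1 700 mm², x = 5 mm, Ī = 14 167 mm⁴.
Top flange (beyond web): 55 × 22, A = 1 210 mm², x = 37.5 mm, Ī = 305 021 mm⁴.
Bottom flange (beyond web): 55 × 22, A = 1 210 mm², x = 37.5 mm, Ī = 305 021 mm⁴.
Centroid: x̄ = ΣA·x / ΣA = 24.09 mm.
Transfer each piece to the centroidal y-axis using Ī + A·d² with d = x − 24.09:
  web: d = -19.09 mm → contributes +633 682 mm⁴
  top flange (beyond web): d = 13.41 mm → contributes +522 619 mm⁴
  bottom flange (beyond web): d = 13.41 mm → contributes +522 619 mm⁴
Total I = 1 678 920 mm⁴.
Extreme fibre distance c = 40.91 mm; S = I/c = 41 039 mm³.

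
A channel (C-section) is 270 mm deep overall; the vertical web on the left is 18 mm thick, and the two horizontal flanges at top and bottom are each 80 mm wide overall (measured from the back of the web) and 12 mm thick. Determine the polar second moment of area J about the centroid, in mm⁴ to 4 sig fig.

J ≈ 5.673 × 10⁷ mm⁴

Treat the section as a set of non-overlapping primitives; coordinates are from the bounding-box lower-left.
Web: 18 × 270, A = 4 860 mm², y = 135 mm, Ī = 29 524 500 mm⁴.
Top flange (beyond web): 62 × 12, A = 744 mm², y = 264 mm, Ī = 8 928 mm⁴.
Bottom flange (beyond web): 62 × 12, A = 744 mm², y = 6 mm, Ī = 8 928 mm⁴.
By symmetry the centroid is at mid-height, ȳ = 135 mm.
Transfer each piece to the centroidal x-axis using Ī + A·d² with d = y − 135:
  web: d = 0 mm → contributes +29 524 500 mm⁴
  top flange (beyond web): d = 129 mm → contributes +12 389 832 mm⁴
  bottom flange (beyond web): d = -129 mm → contributes +12 389 832 mm⁴
Total I = 54 304 164 mm⁴.
For the y-axis: x̄ = 18.3762 mm.
Repeating about the centroidal y-axis gives I_y = 2 430 606 mm⁴.
Polar second moment: J = I_x + I_y = 56 734 770 mm⁴.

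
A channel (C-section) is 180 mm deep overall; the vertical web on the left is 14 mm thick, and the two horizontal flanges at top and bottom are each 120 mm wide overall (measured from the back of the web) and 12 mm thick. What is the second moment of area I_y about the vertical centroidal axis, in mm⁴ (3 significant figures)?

Break the section into simple shapes (no overlaps), measuring from the bottom-left corner of the bounding box.
Web: 14 × 180, A = 2 520 mm², x = 7 mm, Ī = 41 160 mm⁴.
Top flange (beyond web): 106 × 12, A = 1 272 mm², x = 67 mm, Ī = 1 191 016 mm⁴.
Bottom flange (beyond web): 106 × 12, A = 1 272 mm², x = 67 mm, Ī = 1 191 016 mm⁴.
Centroid: x̄ = ΣA·x / ΣA = 37.142 mm.
Transfer each piece to the vertical centroidal axis using Ī + A·d² with d = x − 37.142:
  web: d = -30.142 mm → contributes +2 330 709 mm⁴
  top flange (beyond web): d = 29.858 mm → contributes +2 324 991 mm⁴
  bottom flange (beyond web): d = 29.858 mm → contributes +2 324 991 mm⁴
Total I = 6 980 690 mm⁴.

I_y ≈ 6.98 × 10⁶ mm⁴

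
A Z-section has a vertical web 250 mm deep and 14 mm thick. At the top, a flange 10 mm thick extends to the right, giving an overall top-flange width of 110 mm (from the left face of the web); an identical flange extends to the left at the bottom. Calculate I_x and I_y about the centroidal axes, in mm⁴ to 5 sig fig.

Treat the section as a set of non-overlapping primitives; coordinates are from the bounding-box lower-left.
Web: 14 × 250, A = 3 500 mm², y = 125 mm, Ī = 18 229 167 mm⁴.
Top flange (beyond web): 96 × 10, A = 960 mm², y = 245 mm, Ī = 8 000 mm⁴.
Bottom flange (beyond web): 96 × 10, A = 960 mm², y = 5 mm, Ī = 8 000 mm⁴.
Centroid: ȳ = ΣA·y / ΣA = 125 mm.
Transfer each piece to the centroidal x-axis using Ī + A·d² with d = y − 125:
  web: d = 0 mm → contributes +18 229 167 mm⁴
  top flange (beyond web): d = 120 mm → contributes +13 832 000 mm⁴
  bottom flange (beyond web): d = -120 mm → contributes +13 832 000 mm⁴
Total I = 45 893 167 mm⁴.
For the y-axis: x̄ = 103 mm.
Repeating about the centroidal y-axis gives I_y = 7 339 727 mm⁴.

I_x ≈ 4.5893 × 10⁷ mm⁴, I_y ≈ 7.3397 × 10⁶ mm⁴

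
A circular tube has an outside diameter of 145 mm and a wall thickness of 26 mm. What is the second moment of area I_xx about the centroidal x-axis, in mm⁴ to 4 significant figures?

I_xx ≈ 1.803 × 10⁷ mm⁴

Decompose the section into non-overlapping parts with the origin at the bottom-left of its bounding rectangle.
Outer circle: ⌀145, A = 16 513 mm², y = 72.5 mm, Ī = 21 699 109 mm⁴.
Bore (subtracted): ⌀93, A = 6792.91 mm², y = 72.5 mm, Ī = 3 671 992 mm⁴.
By symmetry the centroid is at mid-height, ȳ = 72.5 mm.
All pieces are centred on the centroidal x-axis, so I = ΣĪ (holes subtracted) = 18 027 118 mm⁴.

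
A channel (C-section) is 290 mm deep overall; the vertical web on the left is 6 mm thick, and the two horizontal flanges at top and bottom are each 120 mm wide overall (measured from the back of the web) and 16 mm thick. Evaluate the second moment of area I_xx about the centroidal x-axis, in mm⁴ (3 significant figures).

Split into non-overlapping primitives; take the origin at the lower-left of the bounding box.
Web: 6 × 290, A = 1 740 mm², y = 145 mm, Ī = 12 194 500 mm⁴.
Top flange (beyond web): 114 × 16, A = 1 824 mm², y = 282 mm, Ī = 38 912 mm⁴.
Bottom flange (beyond web): 114 × 16, A = 1 824 mm², y = 8 mm, Ī = 38 912 mm⁴.
By symmetry the centroid is at mid-height, ȳ = 145 mm.
Transfer each piece to the centroidal x-axis using Ī + A·d² with d = y − 145:
  web: d = 0 mm → contributes +12 194 500 mm⁴
  top flange (beyond web): d = 137 mm → contributes +34 273 568 mm⁴
  bottom flange (beyond web): d = -137 mm → contributes +34 273 568 mm⁴
Total I = 80 741 636 mm⁴.

I_xx ≈ 8.07 × 10⁷ mm⁴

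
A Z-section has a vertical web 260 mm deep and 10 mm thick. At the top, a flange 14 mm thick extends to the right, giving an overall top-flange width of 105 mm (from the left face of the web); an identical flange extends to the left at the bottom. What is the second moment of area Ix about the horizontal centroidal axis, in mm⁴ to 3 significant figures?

Decompose the section into non-overlapping parts with the origin at the bottom-left of its bounding rectangle.
Web: 10 × 260, A = 2 600 mm², y = 130 mm, Ī = 14 646 667 mm⁴.
Top flange (beyond web): 95 × 14, A = 1 330 mm², y = 253 mm, Ī = 21 723 mm⁴.
Bottom flange (beyond web): 95 × 14, A = 1 330 mm², y = 7 mm, Ī = 21 723 mm⁴.
Centroid: ȳ = ΣA·y / ΣA = 130 mm.
Transfer each piece to the horizontal centroidal axis using Ī + A·d² with d = y − 130:
  web: d = 0 mm → contributes +14 646 667 mm⁴
  top flange (beyond web): d = 123 mm → contributes +20 143 293 mm⁴
  bottom flange (beyond web): d = -123 mm → contributes +20 143 293 mm⁴
Total I = 54 933 253 mm⁴.

Ix ≈ 5.49 × 10⁷ mm⁴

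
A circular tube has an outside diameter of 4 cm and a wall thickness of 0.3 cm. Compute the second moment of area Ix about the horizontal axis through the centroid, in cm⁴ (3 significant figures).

Ix ≈ 6.01 cm⁴

Decompose the section into non-overlapping parts with the origin at the bottom-left of its bounding rectangle.
Outer circle: ⌀4, A = 12.566 cm², y = 2 cm, Ī = 12.566 cm⁴.
Bore (subtracted): ⌀3.4, A = 9.0792 cm², y = 2 cm, Ī = 6.5597 cm⁴.
By symmetry the centroid is at mid-height, ȳ = 2 cm.
All pieces are centred on the horizontal axis through the centroid, so I = ΣĪ (holes subtracted) = 6.0066 cm⁴.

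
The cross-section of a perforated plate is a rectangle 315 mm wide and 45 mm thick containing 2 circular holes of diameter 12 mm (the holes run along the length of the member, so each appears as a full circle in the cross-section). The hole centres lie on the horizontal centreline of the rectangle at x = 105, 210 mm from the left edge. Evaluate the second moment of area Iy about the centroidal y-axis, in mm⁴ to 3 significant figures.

Break the section into simple shapes (no overlaps), measuring from the bottom-left corner of the bounding box.
Plate: 315 × 45, A = 14 175 mm², x = 157.5 mm, Ī = 117 209 531 mm⁴.
Hole 1 (subtracted): ⌀12, A = 113.1 mm², x = 105 mm, Ī = 1017.9 mm⁴.
Hole 2 (subtracted): ⌀12, A = 113.1 mm², x = 210 mm, Ī = 1017.9 mm⁴.
By symmetry the centroid is at mid-width, x̄ = 157.5 mm.
Transfer each piece to the centroidal y-axis using Ī + A·d² with d = x − 157.5:
  plate: d = 0 mm → contributes +117 209 531 mm⁴
  hole 1: d = -52.5 mm → contributes −312 742 mm⁴
  hole 2: d = 52.5 mm → contributes −312 742 mm⁴
Total I = 116 584 046 mm⁴.

Iy ≈ 1.17 × 10⁸ mm⁴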